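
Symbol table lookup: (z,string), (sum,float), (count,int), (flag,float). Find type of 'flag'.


Lookup 'flag' → type float


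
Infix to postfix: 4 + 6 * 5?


* has higher precedence, evaluate 6*5 first
Postfix: 4 6 5 * +


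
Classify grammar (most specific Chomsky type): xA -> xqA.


LHS has context (more than one symbol) and |LHS| ≤ |RHS|
Classification: Type 1 (Context-Sensitive)


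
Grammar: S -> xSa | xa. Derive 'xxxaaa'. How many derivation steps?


Derivation: S => xSa => xxSaa => xxxaaa
Steps: 3


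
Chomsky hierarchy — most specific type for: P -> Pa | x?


Left-linear: every RHS is a terminal or one nonterminal followed by a terminal
Classification: Type 3 (Regular)


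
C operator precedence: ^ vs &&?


'^' is bitwise XOR (level 4); '&&' is logical AND (level 2)
Higher level binds tighter
'^' has higher precedence than '&&'


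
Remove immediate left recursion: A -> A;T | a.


Left-recursive alternatives: A;T; non-recursive: a
Introduce A': A -> aA', A' -> ;TA' | ε


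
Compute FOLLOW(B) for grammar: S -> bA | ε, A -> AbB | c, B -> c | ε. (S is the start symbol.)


$ ∈ FOLLOW(S). For each A -> αBβ: add FIRST(β)\{ε} to FOLLOW(B); if β nullable, add FOLLOW(A).
FOLLOW(B) = {$, b}


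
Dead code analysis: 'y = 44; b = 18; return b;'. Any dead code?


y is assigned but never read
Dead: 'y = 44'


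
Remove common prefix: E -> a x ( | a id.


Common prefix: 'a'
Factored: E -> a E', E' -> x ( | id


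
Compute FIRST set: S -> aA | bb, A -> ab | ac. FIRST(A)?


Per alternative of A: FIRST(ab) = {a}; FIRST(ac) = {a}
FIRST(A) = {a}


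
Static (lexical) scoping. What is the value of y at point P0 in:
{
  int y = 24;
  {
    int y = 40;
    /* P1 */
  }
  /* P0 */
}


y declared in the same block as P0
y = 24


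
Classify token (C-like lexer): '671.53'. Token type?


Pattern: digits with a decimal point
Type: FLOAT_LITERAL


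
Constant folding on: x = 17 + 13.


17 + 13 = 30 at compile time
Optimized: x = 30


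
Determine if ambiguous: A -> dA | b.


right-linear, alternatives start with distinct terminals 'd' vs 'b': unique leftmost derivation
Unambiguous


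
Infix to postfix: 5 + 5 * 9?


* has higher precedence, evaluate 5*9 first
Postfix: 5 5 9 * +


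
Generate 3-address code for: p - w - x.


Break into single-operator statements:
t1 = p - w
t2 = t1 - x


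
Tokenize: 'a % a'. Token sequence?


Scan left to right, longest-match per lexeme
Tokens: ID(a), OP(%), ID(a)


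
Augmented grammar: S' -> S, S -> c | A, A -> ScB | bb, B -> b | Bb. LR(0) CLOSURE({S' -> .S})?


Start: S' -> .S
For each item with dot before a nonterminal B, add B -> .γ for every B-production
Closure: [S' -> .S, S -> .c, S -> .A, A -> .ScB, A -> .bb]


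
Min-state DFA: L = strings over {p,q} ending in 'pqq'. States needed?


Track the longest suffix of input matching a prefix of 'pqq': 4 classes (prefixes of length 0..3)
Minimal DFA: 4 states


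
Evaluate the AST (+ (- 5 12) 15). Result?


Evaluate inner: (- 5 12) = -7
Evaluate root: (+ -7 15) = 8
Result: 8


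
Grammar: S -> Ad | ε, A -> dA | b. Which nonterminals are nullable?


A nonterminal is nullable iff some alternative derives ε (directly, or every symbol in it is nullable)
Nullable: {S}


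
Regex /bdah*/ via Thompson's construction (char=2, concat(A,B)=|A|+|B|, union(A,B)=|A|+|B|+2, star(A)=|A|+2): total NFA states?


Syntax tree has 4 char leaf(s), 0 union(s), 1 star(s)
chars contribute 4×2 = 8; each union adds +2; each star adds +2
Total: 8 + 0 + 2 = 10 states


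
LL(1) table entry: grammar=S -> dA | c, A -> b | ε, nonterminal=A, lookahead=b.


For [A, b]: 'b' ∈ FIRST(b)
Entry: A -> b


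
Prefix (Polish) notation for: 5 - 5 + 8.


left-to-right (same/higher precedence on left): tree is (+ (- 5 5) 8)
Prefix: + - 5 5 8


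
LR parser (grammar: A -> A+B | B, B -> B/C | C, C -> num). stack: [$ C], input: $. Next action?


'C' (not preceded by B/) is the handle for B -> C
Action: reduce (B -> C)


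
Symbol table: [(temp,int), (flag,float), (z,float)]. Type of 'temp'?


Lookup 'temp' → type int


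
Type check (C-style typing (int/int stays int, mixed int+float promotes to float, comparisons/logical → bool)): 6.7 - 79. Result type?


Operand types: float - int
Rule: mixed int/float promotes to float; int/int stays int
Result type: float


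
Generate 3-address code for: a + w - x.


Break into single-operator statements:
t1 = a + w
t2 = t1 - x


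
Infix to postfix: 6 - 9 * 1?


* has higher precedence, evaluate 9*1 first
Postfix: 6 9 1 * -


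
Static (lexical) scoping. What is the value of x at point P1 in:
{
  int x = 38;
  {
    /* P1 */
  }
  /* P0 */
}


P1's block does not declare x; resolves to the enclosing declaration at depth 0
x = 38


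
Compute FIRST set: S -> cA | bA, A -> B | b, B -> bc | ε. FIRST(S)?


Per alternative of S: FIRST(cA) = {c}; FIRST(bA) = {b}
FIRST(S) = {b, c}


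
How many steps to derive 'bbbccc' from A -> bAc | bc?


Derivation: A => bAc => bbAcc => bbbccc
Steps: 3


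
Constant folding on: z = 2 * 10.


2 * 10 = 20 at compile time
Optimized: z = 20


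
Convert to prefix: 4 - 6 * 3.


'*' binds tighter: tree is (- 4 (* 6 3))
Prefix: - 4 * 6 3


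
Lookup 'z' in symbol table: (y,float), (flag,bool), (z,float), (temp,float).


Lookup 'z' → type float


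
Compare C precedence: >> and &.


'>>' is shift (level 8); '&' is bitwise AND (level 5)
Higher level binds tighter
'>>' has higher precedence than '&'


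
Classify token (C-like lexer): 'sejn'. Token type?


Pattern: letter/underscore followed by alphanumerics, not a keyword
Type: IDENTIFIER


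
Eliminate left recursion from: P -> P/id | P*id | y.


Left-recursive alternatives: P/id, P*id; non-recursive: y
Introduce P': P -> yP', P' -> /idP' | *idP' | ε


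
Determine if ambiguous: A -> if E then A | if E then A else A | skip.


dangling else: 'if E then if E then skip else skip' parses two ways
Ambiguous


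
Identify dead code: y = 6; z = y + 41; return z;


y is read by z's definition; z is returned
No dead code


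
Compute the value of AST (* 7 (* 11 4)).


Evaluate inner: (* 11 4) = 44
Evaluate root: (* 7 44) = 308
Result: 308


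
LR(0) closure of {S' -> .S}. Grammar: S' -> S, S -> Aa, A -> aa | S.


Start: S' -> .S
For each item with dot before a nonterminal B, add B -> .γ for every B-production
Closure: [S' -> .S, S -> .Aa, A -> .aa, A -> .S]


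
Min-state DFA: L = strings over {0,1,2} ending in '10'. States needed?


Track the longest suffix of input matching a prefix of '10': 3 classes (prefixes of length 0..2)
Minimal DFA: 3 states


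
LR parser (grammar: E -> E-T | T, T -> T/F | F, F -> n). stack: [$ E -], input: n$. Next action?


no handle ('E-' is not any RHS); shift 'n'
Action: shift


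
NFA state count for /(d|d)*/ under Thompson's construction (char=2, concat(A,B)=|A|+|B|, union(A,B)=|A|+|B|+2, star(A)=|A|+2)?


Syntax tree has 2 char leaf(s), 1 union(s), 1 star(s)
chars contribute 2×2 = 4; each union adds +2; each star adds +2
Total: 4 + 2 + 2 = 8 states


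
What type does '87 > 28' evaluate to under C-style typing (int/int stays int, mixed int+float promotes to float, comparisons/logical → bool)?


Operand types: int > int
Rule: comparison yields bool
Result type: bool


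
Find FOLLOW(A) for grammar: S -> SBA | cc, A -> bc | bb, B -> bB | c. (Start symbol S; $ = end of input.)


$ ∈ FOLLOW(S). For each A -> αBβ: add FIRST(β)\{ε} to FOLLOW(B); if β nullable, add FOLLOW(A).
FOLLOW(A) = {$, b, c}


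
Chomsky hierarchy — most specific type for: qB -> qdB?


LHS has context (more than one symbol) and |LHS| ≤ |RHS|
Classification: Type 1 (Context-Sensitive)


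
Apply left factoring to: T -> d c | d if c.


Common prefix: 'd'
Factored: T -> d T', T' -> c | if c


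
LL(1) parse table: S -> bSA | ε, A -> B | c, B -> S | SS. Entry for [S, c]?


For [S, c]: ε is nullable and 'c' ∈ FOLLOW(S)
Entry: S -> ε


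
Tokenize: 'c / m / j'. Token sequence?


Scan left to right, longest-match per lexeme
Tokens: ID(c), OP(/), ID(m), OP(/), ID(j)


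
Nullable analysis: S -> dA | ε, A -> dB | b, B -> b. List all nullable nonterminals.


A nonterminal is nullable iff some alternative derives ε (directly, or every symbol in it is nullable)
Nullable: {S}


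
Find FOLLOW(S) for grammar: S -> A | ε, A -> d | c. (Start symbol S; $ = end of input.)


$ ∈ FOLLOW(S). For each A -> αBβ: add FIRST(β)\{ε} to FOLLOW(B); if β nullable, add FOLLOW(A).
FOLLOW(S) = {$}


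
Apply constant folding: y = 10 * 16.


10 * 16 = 160 at compile time
Optimized: y = 160


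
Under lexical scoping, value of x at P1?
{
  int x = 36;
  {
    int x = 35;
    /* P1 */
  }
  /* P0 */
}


x declared in the same block as P1
x = 35


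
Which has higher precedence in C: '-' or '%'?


'%' is multiplicative (level 10); '-' is additive (level 9)
Higher level binds tighter
'%' has higher precedence than '-'


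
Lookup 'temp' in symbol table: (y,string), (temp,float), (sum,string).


Lookup 'temp' → type float


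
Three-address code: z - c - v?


Break into single-operator statements:
t1 = z - c
t2 = t1 - v


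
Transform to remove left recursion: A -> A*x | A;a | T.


Left-recursive alternatives: A*x, A;a; non-recursive: T
Introduce A': A -> TA', A' -> *xA' | ;aA' | ε


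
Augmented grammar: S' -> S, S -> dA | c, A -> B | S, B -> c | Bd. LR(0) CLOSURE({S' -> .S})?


Start: S' -> .S
For each item with dot before a nonterminal B, add B -> .γ for every B-production
Closure: [S' -> .S, S -> .dA, S -> .c]


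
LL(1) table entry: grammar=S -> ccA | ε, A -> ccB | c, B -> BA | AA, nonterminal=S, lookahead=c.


For [S, c]: 'c' ∈ FIRST(ccA)
Entry: S -> ccA


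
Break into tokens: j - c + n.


Scan left to right, longest-match per lexeme
Tokens: ID(j), OP(-), ID(c), OP(+), ID(n)


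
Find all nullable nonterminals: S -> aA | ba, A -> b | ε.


A nonterminal is nullable iff some alternative derives ε (directly, or every symbol in it is nullable)
Nullable: {A}


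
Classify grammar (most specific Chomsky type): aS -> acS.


LHS has context (more than one symbol) and |LHS| ≤ |RHS|
Classification: Type 1 (Context-Sensitive)


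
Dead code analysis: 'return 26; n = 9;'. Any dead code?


statement follows a return and is unreachable
Dead: 'n = 9'


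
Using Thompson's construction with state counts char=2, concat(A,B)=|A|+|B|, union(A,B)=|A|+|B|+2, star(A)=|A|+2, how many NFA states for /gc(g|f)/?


Syntax tree has 4 char leaf(s), 1 union(s), 0 star(s)
chars contribute 4×2 = 8; each union adds +2; each star adds +2
Total: 8 + 2 + 0 = 10 states


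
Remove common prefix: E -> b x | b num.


Common prefix: 'b'
Factored: E -> b E', E' -> x | num


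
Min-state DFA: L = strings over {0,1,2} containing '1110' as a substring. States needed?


KMP-style automaton: 4 progress states + 1 absorbing accept = 5
Minimal DFA: 5 states


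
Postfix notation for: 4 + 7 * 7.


* has higher precedence, evaluate 7*7 first
Postfix: 4 7 7 * +


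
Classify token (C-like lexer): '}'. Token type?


Pattern: delimiter/punctuation
Type: PUNCTUATION


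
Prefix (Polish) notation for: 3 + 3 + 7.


left-to-right (same/higher precedence on left): tree is (+ (+ 3 3) 7)
Prefix: + + 3 3 7


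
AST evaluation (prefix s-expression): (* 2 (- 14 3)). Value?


Evaluate inner: (- 14 3) = 11
Evaluate root: (* 2 11) = 22
Result: 22


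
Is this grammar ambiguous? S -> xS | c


right-linear, alternatives start with distinct terminals 'x' vs 'c': unique leftmost derivation
Unambiguous


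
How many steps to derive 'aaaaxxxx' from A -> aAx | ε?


Derivation: A => aAx => aaAxx => aaaAxxx => aaaaAxxxx => aaaaxxxx
Steps: 5


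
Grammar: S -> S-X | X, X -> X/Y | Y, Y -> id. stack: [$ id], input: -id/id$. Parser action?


'id' on top is the handle for Y -> id
Action: reduce (Y -> id)


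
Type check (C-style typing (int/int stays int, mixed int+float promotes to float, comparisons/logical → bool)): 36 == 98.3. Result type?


Operand types: int == float
Rule: comparison yields bool
Result type: bool


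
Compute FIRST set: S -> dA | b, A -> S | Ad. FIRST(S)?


Per alternative of S: FIRST(dA) = {d}; FIRST(b) = {b}
FIRST(S) = {b, d}


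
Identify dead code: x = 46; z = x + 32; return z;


x is read by z's definition; z is returned
No dead code


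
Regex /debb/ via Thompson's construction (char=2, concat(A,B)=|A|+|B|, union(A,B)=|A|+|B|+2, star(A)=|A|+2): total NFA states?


Syntax tree has 4 char leaf(s), 0 union(s), 0 star(s)
chars contribute 4×2 = 8; each union adds +2; each star adds +2
Total: 8 + 0 + 0 = 8 states


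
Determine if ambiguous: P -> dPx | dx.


balanced d^n…x^n: each string has a unique parse
Unambiguous


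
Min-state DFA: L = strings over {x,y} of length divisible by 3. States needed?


Track length mod 3: states 0..2, accept at 0
Minimal DFA: 3 states


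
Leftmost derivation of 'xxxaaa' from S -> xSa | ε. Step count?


Derivation: S => xSa => xxSaa => xxxSaaa => xxxaaa
Steps: 4


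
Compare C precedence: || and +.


'+' is additive (level 9); '||' is logical OR (level 1)
Higher level binds tighter
'+' has higher precedence than '||'


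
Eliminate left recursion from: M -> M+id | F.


Left-recursive alternatives: M+id; non-recursive: F
Introduce M': M -> FM', M' -> +idM' | ε


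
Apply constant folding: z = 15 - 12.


15 - 12 = 3 at compile time
Optimized: z = 3


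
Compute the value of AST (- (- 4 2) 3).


Evaluate inner: (- 4 2) = 2
Evaluate root: (- 2 3) = -1
Result: -1


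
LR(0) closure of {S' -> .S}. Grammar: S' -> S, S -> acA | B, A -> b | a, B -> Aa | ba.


Start: S' -> .S
For each item with dot before a nonterminal B, add B -> .γ for every B-production
Closure: [S' -> .S, S -> .acA, S -> .B, B -> .Aa, B -> .ba, A -> .b, A -> .a]


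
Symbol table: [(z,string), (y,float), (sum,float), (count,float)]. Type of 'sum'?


Lookup 'sum' → type float


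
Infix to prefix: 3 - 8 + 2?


left-to-right (same/higher precedence on left): tree is (+ (- 3 8) 2)
Prefix: + - 3 8 2


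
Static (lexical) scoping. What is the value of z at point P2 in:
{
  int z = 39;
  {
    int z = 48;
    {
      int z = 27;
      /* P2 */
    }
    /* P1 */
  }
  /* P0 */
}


z declared in the same block as P2
z = 27


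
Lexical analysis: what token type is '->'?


Pattern: operator symbol
Type: OPERATOR


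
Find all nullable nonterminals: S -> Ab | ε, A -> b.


A nonterminal is nullable iff some alternative derives ε (directly, or every symbol in it is nullable)
Nullable: {S}


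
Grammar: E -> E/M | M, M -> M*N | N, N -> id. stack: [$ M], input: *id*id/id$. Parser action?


shift '*' to continue M -> M*N
Action: shift


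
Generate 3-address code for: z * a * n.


Break into single-operator statements:
t1 = z * a
t2 = t1 * n


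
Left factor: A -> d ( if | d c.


Common prefix: 'd'
Factored: A -> d A', A' -> ( if | c


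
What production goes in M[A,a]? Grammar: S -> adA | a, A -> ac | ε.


For [A, a]: 'a' ∈ FIRST(ac)
Entry: A -> ac


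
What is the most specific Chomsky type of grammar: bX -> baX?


LHS has context (more than one symbol) and |LHS| ≤ |RHS|
Classification: Type 1 (Context-Sensitive)


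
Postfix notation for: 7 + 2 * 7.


* has higher precedence, evaluate 2*7 first
Postfix: 7 2 7 * +


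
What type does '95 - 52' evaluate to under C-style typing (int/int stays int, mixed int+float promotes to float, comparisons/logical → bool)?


Operand types: int - int
Rule: mixed int/float promotes to float; int/int stays int
Result type: int


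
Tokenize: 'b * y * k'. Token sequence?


Scan left to right, longest-match per lexeme
Tokens: ID(b), OP(*), ID(y), OP(*), ID(k)


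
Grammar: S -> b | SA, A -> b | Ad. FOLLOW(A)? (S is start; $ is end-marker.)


$ ∈ FOLLOW(S). For each A -> αBβ: add FIRST(β)\{ε} to FOLLOW(B); if β nullable, add FOLLOW(A).
FOLLOW(A) = {$, b, d}


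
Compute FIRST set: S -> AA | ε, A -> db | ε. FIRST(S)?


Per alternative of S: FIRST(AA) = {d, ε}; FIRST(ε) = {ε}
FIRST(S) = {d, ε}


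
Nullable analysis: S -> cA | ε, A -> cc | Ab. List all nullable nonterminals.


A nonterminal is nullable iff some alternative derives ε (directly, or every symbol in it is nullable)
Nullable: {S}


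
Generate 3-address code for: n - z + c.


Break into single-operator statements:
t1 = n - z
t2 = t1 + c


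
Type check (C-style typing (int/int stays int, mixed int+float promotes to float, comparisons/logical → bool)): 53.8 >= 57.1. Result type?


Operand types: float >= float
Rule: comparison yields bool
Result type: bool


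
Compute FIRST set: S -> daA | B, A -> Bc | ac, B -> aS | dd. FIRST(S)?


Per alternative of S: FIRST(daA) = {d}; FIRST(B) = {a, d}
FIRST(S) = {a, d}


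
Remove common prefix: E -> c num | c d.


Common prefix: 'c'
Factored: E -> c E', E' -> num | d


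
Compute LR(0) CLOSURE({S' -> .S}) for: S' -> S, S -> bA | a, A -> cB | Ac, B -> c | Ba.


Start: S' -> .S
For each item with dot before a nonterminal B, add B -> .γ for every B-production
Closure: [S' -> .S, S -> .bA, S -> .a]


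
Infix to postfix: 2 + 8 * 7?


* has higher precedence, evaluate 8*7 first
Postfix: 2 8 7 * +


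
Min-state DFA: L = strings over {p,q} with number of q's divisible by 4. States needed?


Track (count of q) mod 4: states 0..3, accept at 0
Minimal DFA: 4 states


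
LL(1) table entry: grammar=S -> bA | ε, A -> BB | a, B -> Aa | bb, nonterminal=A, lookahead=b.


For [A, b]: 'b' ∈ FIRST(BB)
Entry: A -> BB


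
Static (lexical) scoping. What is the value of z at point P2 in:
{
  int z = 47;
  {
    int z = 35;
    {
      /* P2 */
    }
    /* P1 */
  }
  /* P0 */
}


P2's block does not declare z; resolves to the enclosing declaration at depth 1
z = 35


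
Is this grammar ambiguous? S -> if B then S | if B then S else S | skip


dangling else: 'if B then if B then skip else skip' parses two ways
Ambiguous


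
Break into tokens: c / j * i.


Scan left to right, longest-match per lexeme
Tokens: ID(c), OP(/), ID(j), OP(*), ID(i)


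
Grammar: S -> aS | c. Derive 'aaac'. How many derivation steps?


Derivation: S => aS => aaS => aaaS => aaac
Steps: 4


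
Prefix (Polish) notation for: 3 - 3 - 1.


left-to-right (same/higher precedence on left): tree is (- (- 3 3) 1)
Prefix: - - 3 3 1


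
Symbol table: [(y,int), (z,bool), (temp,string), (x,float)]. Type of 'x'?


Lookup 'x' → type float


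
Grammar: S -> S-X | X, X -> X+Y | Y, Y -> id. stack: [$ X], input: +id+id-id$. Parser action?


shift '+' to continue X -> X+Y
Action: shift


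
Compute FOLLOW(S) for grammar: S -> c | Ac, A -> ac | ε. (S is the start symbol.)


$ ∈ FOLLOW(S). For each A -> αBβ: add FIRST(β)\{ε} to FOLLOW(B); if β nullable, add FOLLOW(A).
FOLLOW(S) = {$}


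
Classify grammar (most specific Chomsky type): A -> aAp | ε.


Single nonterminal LHS, but a^n p^n is not regular
Classification: Type 2 (Context-Free)


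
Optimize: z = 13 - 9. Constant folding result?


13 - 9 = 4 at compile time
Optimized: z = 4


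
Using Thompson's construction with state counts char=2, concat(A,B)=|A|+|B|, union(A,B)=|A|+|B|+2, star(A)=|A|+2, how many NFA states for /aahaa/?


Syntax tree has 5 char leaf(s), 0 union(s), 0 star(s)
chars contribute 5×2 = 10; each union adds +2; each star adds +2
Total: 10 + 0 + 0 = 10 states


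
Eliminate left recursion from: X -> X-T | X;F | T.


Left-recursive alternatives: X-T, X;F; non-recursive: T
Introduce X': X -> TX', X' -> -TX' | ;FX' | ε


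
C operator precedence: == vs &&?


'==' is equality (level 6); '&&' is logical AND (level 2)
Higher level binds tighter
'==' has higher precedence than '&&'


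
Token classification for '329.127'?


Pattern: digits with a decimal point
Type: FLOAT_LITERAL


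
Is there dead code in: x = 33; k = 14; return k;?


x is assigned but never read
Dead: 'x = 33'


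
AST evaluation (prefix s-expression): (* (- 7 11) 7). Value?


Evaluate inner: (- 7 11) = -4
Evaluate root: (* -4 7) = -28
Result: -28


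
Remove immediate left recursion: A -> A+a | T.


Left-recursive alternatives: A+a; non-recursive: T
Introduce A': A -> TA', A' -> +aA' | ε


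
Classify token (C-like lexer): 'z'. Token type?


Pattern: letter/underscore followed by alphanumerics, not a keyword
Type: IDENTIFIER


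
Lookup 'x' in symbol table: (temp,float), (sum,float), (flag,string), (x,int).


Lookup 'x' → type int


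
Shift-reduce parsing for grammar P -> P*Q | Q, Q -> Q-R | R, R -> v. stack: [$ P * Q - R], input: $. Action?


handle 'Q-R' on top
Action: reduce (Q -> Q-R)


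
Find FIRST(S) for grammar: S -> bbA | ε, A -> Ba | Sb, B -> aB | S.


Per alternative of S: FIRST(bbA) = {b}; FIRST(ε) = {ε}
FIRST(S) = {b, ε}


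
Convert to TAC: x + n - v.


Break into single-operator statements:
t1 = x + n
t2 = t1 - v


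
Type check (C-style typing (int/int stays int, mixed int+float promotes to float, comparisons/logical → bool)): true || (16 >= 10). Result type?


Operand types: bool || bool
Rule: logical operators take bool operands and yield bool
Result type: bool


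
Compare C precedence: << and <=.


'<<' is shift (level 8); '<=' is relational (level 7)
Higher level binds tighter
'<<' has higher precedence than '<='


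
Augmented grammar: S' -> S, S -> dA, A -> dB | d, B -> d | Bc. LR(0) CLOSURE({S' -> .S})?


Start: S' -> .S
For each item with dot before a nonterminal B, add B -> .γ for every B-production
Closure: [S' -> .S, S -> .dA]


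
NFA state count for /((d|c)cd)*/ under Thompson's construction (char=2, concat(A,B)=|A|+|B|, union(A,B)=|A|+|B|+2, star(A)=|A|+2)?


Syntax tree has 4 char leaf(s), 1 union(s), 1 star(s)
chars contribute 4×2 = 8; each union adds +2; each star adds +2
Total: 8 + 2 + 2 = 12 states


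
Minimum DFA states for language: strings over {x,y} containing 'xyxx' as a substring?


KMP-style automaton: 4 progress states + 1 absorbing accept = 5
Minimal DFA: 5 states


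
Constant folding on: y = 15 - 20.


15 - 20 = -5 at compile time
Optimized: y = -5


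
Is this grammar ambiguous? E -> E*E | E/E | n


'n*n/n' has two parse trees (no precedence encoded between * and /)
Ambiguous


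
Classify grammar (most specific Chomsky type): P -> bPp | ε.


Single nonterminal LHS, but b^n p^n is not regular
Classification: Type 2 (Context-Free)


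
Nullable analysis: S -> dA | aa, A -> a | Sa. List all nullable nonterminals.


A nonterminal is nullable iff some alternative derives ε (directly, or every symbol in it is nullable)
Nullable: {}


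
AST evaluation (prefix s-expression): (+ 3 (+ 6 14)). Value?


Evaluate inner: (+ 6 14) = 20
Evaluate root: (+ 3 20) = 23
Result: 23


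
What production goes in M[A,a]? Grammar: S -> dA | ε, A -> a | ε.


For [A, a]: 'a' ∈ FIRST(a)
Entry: A -> a


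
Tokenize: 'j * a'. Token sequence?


Scan left to right, longest-match per lexeme
Tokens: ID(j), OP(*), ID(a)


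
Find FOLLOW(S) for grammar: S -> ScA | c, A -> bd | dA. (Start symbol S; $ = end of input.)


$ ∈ FOLLOW(S). For each A -> αBβ: add FIRST(β)\{ε} to FOLLOW(B); if β nullable, add FOLLOW(A).
FOLLOW(S) = {$, c}


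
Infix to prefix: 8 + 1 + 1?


left-to-right (same/higher precedence on left): tree is (+ (+ 8 1) 1)
Prefix: + + 8 1 1


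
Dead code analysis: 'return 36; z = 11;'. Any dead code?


statement follows a return and is unreachable
Dead: 'z = 11'


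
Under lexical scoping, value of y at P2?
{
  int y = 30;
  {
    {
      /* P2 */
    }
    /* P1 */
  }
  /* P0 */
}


P2's block does not declare y; resolves to the enclosing declaration at depth 0
y = 30


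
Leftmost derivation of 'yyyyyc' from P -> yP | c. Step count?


Derivation: P => yP => yyP => yyyP => yyyyP => yyyyyP => yyyyyc
Steps: 6


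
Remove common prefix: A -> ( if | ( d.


Common prefix: '('
Factored: A -> ( A', A' -> if | d


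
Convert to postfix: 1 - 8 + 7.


Left to right (same or higher precedence on left)
Postfix: 1 8 - 7 +


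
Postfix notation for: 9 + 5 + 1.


Left to right (same or higher precedence on left)
Postfix: 9 5 + 1 +


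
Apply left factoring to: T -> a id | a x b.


Common prefix: 'a'
Factored: T -> a T', T' -> id | x b


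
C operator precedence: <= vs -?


'-' is additive (level 9); '<=' is relational (level 7)
Higher level binds tighter
'-' has higher precedence than '<='


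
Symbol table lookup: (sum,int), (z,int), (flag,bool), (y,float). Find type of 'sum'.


Lookup 'sum' → type int


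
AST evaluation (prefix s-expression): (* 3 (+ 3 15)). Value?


Evaluate inner: (+ 3 15) = 18
Evaluate root: (* 3 18) = 54
Result: 54


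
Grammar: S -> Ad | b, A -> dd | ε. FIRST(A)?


Per alternative of A: FIRST(dd) = {d}; FIRST(ε) = {ε}
FIRST(A) = {d, ε}


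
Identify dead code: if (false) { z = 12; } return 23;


condition is constant false, so the whole block is unreachable
Dead: 'if (false) { z = 12; }'


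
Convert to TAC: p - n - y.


Break into single-operator statements:
t1 = p - n
t2 = t1 - y


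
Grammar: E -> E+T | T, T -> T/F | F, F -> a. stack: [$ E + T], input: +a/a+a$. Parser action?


handle 'E+T' on top; lookahead ∈ FOLLOW(E) = {+, $}
Action: reduce (E -> E+T)


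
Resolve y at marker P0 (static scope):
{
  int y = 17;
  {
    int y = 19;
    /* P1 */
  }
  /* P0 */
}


y declared in the same block as P0
y = 17


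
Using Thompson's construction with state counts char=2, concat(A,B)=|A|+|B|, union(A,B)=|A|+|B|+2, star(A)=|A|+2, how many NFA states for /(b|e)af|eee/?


Syntax tree has 7 char leaf(s), 2 union(s), 0 star(s)
chars contribute 7×2 = 14; each union adds +2; each star adds +2
Total: 14 + 4 + 0 = 18 states


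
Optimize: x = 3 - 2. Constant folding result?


3 - 2 = 1 at compile time
Optimized: x = 1


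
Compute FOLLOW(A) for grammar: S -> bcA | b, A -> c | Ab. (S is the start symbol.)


$ ∈ FOLLOW(S). For each A -> αBβ: add FIRST(β)\{ε} to FOLLOW(B); if β nullable, add FOLLOW(A).
FOLLOW(A) = {$, b}


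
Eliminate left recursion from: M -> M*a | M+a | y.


Left-recursive alternatives: M*a, M+a; non-recursive: y
Introduce M': M -> yM', M' -> *aM' | +aM' | ε


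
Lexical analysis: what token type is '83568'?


Pattern: digits only
Type: INTEGER_LITERAL


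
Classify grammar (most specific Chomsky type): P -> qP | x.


Right-linear: every RHS is a terminal or a terminal followed by one nonterminal
Classification: Type 3 (Regular)


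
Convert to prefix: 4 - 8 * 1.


'*' binds tighter: tree is (- 4 (* 8 1))
Prefix: - 4 * 8 1


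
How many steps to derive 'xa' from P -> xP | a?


Derivation: P => xP => xa
Steps: 2


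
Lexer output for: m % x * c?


Scan left to right, longest-match per lexeme
Tokens: ID(m), OP(%), ID(x), OP(*), ID(c)


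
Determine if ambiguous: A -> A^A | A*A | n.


'n^n*n' has two parse trees (no precedence encoded between ^ and *)
Ambiguous


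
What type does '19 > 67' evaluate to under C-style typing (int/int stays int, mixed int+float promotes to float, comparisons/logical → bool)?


Operand types: int > int
Rule: comparison yields bool
Result type: bool


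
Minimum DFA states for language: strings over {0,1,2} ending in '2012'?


Track the longest suffix of input matching a prefix of '2012': 5 classes (prefixes of length 0..4)
Minimal DFA: 5 states


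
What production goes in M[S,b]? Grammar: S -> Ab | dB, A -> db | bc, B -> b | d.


For [S, b]: 'b' ∈ FIRST(Ab)
Entry: S -> Ab


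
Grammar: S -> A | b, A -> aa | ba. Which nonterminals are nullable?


A nonterminal is nullable iff some alternative derives ε (directly, or every symbol in it is nullable)
Nullable: {}


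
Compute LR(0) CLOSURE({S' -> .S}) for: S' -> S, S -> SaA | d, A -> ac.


Start: S' -> .S
For each item with dot before a nonterminal B, add B -> .γ for every B-production
Closure: [S' -> .S, S -> .SaA, S -> .d]


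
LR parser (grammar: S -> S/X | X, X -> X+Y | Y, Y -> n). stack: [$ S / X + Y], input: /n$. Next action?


handle 'X+Y' on top
Action: reduce (X -> X+Y)


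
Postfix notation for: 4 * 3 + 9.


Left to right (same or higher precedence on left)
Postfix: 4 3 * 9 +


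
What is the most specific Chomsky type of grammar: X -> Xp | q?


Left-linear: every RHS is a terminal or one nonterminal followed by a terminal
Classification: Type 3 (Regular)


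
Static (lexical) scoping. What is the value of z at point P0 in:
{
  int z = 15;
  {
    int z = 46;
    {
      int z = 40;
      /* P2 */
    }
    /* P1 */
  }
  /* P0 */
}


z declared in the same block as P0
z = 15


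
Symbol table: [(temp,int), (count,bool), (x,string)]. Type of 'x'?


Lookup 'x' → type string


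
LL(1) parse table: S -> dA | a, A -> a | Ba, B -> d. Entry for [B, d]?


For [B, d]: 'd' ∈ FIRST(d)
Entry: B -> d


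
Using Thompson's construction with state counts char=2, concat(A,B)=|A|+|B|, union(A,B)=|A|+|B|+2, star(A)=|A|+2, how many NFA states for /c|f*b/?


Syntax tree has 3 char leaf(s), 1 union(s), 1 star(s)
chars contribute 3×2 = 6; each union adds +2; each star adds +2
Total: 6 + 2 + 2 = 10 states


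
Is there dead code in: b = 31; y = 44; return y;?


b is assigned but never read
Dead: 'b = 31'


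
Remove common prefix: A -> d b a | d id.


Common prefix: 'd'
Factored: A -> d A', A' -> b a | id


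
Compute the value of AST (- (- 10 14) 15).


Evaluate inner: (- 10 14) = -4
Evaluate root: (- -4 15) = -19
Result: -19


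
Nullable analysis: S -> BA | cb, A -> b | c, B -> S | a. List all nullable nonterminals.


A nonterminal is nullable iff some alternative derives ε (directly, or every symbol in it is nullable)
Nullable: {}


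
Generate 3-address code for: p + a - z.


Break into single-operator statements:
t1 = p + a
t2 = t1 - z


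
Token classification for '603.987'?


Pattern: digits with a decimal point
Type: FLOAT_LITERAL


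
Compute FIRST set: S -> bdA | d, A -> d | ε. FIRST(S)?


Per alternative of S: FIRST(bdA) = {b}; FIRST(d) = {d}
FIRST(S) = {b, d}


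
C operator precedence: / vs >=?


'/' is multiplicative (level 10); '>=' is relational (level 7)
Higher level binds tighter
'/' has higher precedence than '>='


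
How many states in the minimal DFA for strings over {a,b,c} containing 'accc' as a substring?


KMP-style automaton: 4 progress states + 1 absorbing accept = 5
Minimal DFA: 5 states


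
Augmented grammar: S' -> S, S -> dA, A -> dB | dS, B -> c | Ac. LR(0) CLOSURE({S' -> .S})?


Start: S' -> .S
For each item with dot before a nonterminal B, add B -> .γ for every B-production
Closure: [S' -> .S, S -> .dA]


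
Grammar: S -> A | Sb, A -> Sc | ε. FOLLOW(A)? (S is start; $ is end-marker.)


$ ∈ FOLLOW(S). For each A -> αBβ: add FIRST(β)\{ε} to FOLLOW(B); if β nullable, add FOLLOW(A).
FOLLOW(A) = {$, b, c}


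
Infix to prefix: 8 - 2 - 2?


left-to-right (same/higher precedence on left): tree is (- (- 8 2) 2)
Prefix: - - 8 2 2


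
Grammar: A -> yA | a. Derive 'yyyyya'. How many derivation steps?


Derivation: A => yA => yyA => yyyA => yyyyA => yyyyyA => yyyyya
Steps: 6


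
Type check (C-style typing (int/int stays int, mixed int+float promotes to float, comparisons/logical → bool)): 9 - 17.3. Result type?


Operand types: int - float
Rule: mixed int/float promotes to float; int/int stays int
Result type: float


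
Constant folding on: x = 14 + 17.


14 + 17 = 31 at compile time
Optimized: x = 31


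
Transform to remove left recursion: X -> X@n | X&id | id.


Left-recursive alternatives: X@n, X&id; non-recursive: id
Introduce X': X -> idX', X' -> @nX' | &idX' | ε


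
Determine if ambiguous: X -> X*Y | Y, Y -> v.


precedence layered via separate nonterminal Y: deterministic
Unambiguous


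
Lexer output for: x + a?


Scan left to right, longest-match per lexeme
Tokens: ID(x), OP(+), ID(a)


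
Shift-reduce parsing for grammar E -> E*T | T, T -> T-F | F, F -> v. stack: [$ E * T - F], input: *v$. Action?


handle 'T-F' on top
Action: reduce (T -> T-F)


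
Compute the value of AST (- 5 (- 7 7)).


Evaluate inner: (- 7 7) = 0
Evaluate root: (- 5 0) = 5
Result: 5


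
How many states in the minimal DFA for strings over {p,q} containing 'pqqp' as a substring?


KMP-style automaton: 4 progress states + 1 absorbing accept = 5
Minimal DFA: 5 states


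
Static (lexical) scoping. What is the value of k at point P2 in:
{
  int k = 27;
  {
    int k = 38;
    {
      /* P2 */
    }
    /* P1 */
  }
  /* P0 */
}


P2's block does not declare k; resolves to the enclosing declaration at depth 1
k = 38


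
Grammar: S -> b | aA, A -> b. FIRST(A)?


Per alternative of A: FIRST(b) = {b}
FIRST(A) = {b}


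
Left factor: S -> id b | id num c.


Common prefix: 'id'
Factored: S -> id S', S' -> b | num c


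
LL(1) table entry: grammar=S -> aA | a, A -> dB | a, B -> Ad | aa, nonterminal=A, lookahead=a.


For [A, a]: 'a' ∈ FIRST(a)
Entry: A -> a


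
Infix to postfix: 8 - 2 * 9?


* has higher precedence, evaluate 2*9 first
Postfix: 8 2 9 * -


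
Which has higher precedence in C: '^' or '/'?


'/' is multiplicative (level 10); '^' is bitwise XOR (level 4)
Higher level binds tighter
'/' has higher precedence than '^'


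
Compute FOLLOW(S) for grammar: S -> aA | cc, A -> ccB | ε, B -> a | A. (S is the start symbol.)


$ ∈ FOLLOW(S). For each A -> αBβ: add FIRST(β)\{ε} to FOLLOW(B); if β nullable, add FOLLOW(A).
FOLLOW(S) = {$}


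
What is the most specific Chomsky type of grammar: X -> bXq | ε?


Single nonterminal LHS, but b^n q^n is not regular
Classification: Type 2 (Context-Free)


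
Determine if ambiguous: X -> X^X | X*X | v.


'v^v*v' has two parse trees (no precedence encoded between ^ and *)
Ambiguous


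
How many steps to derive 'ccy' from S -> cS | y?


Derivation: S => cS => ccS => ccy
Steps: 3


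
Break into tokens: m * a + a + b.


Scan left to right, longest-match per lexeme
Tokens: ID(m), OP(*), ID(a), OP(+), ID(a), OP(+), ID(b)


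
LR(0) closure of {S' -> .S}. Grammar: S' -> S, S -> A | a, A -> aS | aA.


Start: S' -> .S
For each item with dot before a nonterminal B, add B -> .γ for every B-production
Closure: [S' -> .S, S -> .A, S -> .a, A -> .aS, A -> .aA]


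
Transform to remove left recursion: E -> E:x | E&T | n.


Left-recursive alternatives: E:x, E&T; non-recursive: n
Introduce E': E -> nE', E' -> :xE' | &TE' | ε


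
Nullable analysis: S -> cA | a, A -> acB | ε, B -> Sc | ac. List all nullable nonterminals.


A nonterminal is nullable iff some alternative derives ε (directly, or every symbol in it is nullable)
Nullable: {A}


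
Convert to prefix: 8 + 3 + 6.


left-to-right (same/higher precedence on left): tree is (+ (+ 8 3) 6)
Prefix: + + 8 3 6


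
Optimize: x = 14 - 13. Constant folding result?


14 - 13 = 1 at compile time
Optimized: x = 1


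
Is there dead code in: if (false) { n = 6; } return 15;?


condition is constant false, so the whole block is unreachable
Dead: 'if (false) { n = 6; }'


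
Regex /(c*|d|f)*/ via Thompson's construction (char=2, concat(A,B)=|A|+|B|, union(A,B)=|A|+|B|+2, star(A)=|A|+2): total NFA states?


Syntax tree has 3 char leaf(s), 2 union(s), 2 star(s)
chars contribute 3×2 = 6; each union adds +2; each star adds +2
Total: 6 + 4 + 4 = 14 states


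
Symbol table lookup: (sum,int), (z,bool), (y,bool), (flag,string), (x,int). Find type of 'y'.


Lookup 'y' → type bool


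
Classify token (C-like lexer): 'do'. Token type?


Pattern: reserved word
Type: KEYWORD


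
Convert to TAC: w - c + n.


Break into single-operator statements:
t1 = w - c
t2 = t1 + n


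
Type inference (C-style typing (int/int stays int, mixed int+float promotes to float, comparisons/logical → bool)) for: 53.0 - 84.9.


Operand types: float - float
Rule: mixed int/float promotes to float; int/int stays int
Result type: float


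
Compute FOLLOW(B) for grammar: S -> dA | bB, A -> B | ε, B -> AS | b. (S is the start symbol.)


$ ∈ FOLLOW(S). For each A -> αBβ: add FIRST(β)\{ε} to FOLLOW(B); if β nullable, add FOLLOW(A).
FOLLOW(B) = {$, b, d}


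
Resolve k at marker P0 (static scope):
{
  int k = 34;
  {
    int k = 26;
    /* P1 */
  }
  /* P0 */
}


k declared in the same block as P0
k = 34


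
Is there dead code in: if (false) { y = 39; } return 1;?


condition is constant false, so the whole block is unreachable
Dead: 'if (false) { y = 39; }'


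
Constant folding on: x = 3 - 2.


3 - 2 = 1 at compile time
Optimized: x = 1


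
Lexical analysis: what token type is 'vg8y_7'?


Pattern: letter/underscore followed by alphanumerics, not a keyword
Type: IDENTIFIER


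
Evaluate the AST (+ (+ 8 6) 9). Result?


Evaluate inner: (+ 8 6) = 14
Evaluate root: (+ 14 9) = 23
Result: 23


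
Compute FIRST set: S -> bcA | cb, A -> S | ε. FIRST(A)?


Per alternative of A: FIRST(S) = {b, c}; FIRST(ε) = {ε}
FIRST(A) = {b, c, ε}


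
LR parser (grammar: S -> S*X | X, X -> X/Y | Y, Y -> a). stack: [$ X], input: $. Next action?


lookahead ∉ {/} so X won't extend; reduce S -> X
Action: reduce (S -> X)


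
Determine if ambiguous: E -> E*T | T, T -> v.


precedence layered via separate nonterminal T: deterministic
Unambiguous


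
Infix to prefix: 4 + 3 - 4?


left-to-right (same/higher precedence on left): tree is (- (+ 4 3) 4)
Prefix: - + 4 3 4


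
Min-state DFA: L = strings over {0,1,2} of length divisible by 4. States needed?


Track length mod 4: states 0..3, accept at 0
Minimal DFA: 4 states


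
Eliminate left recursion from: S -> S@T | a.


Left-recursive alternatives: S@T; non-recursive: a
Introduce S': S -> aS', S' -> @TS' | ε


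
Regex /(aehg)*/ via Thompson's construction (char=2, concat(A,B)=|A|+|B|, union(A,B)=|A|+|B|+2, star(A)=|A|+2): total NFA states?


Syntax tree has 4 char leaf(s), 0 union(s), 1 star(s)
chars contribute 4×2 = 8; each union adds +2; each star adds +2
Total: 8 + 0 + 2 = 10 states


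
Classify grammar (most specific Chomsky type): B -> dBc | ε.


Single nonterminal LHS, but d^n c^n is not regular
Classification: Type 2 (Context-Free)


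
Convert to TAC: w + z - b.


Break into single-operator statements:
t1 = w + z
t2 = t1 - b


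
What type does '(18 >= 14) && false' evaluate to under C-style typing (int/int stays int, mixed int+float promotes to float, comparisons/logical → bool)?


Operand types: bool && bool
Rule: logical operators take bool operands and yield bool
Result type: bool
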